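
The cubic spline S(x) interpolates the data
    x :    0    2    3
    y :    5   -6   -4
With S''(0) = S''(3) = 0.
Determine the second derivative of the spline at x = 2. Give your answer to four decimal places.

7.5000

Let M_i = S''(x_i). Step sizes h_i = 2, 1; slopes of the chords Δ_i = (y_(i+1) - y_i)/h_i = -11/2, 2.
  2·M_0 + 6·M_1 + 1·M_2 = 6(Δ_1 - Δ_0) = 45
Natural end conditions: M_0 = M_2 = 0.
Forward elimination and back-substitution give M_0 = 0, M_1 = 15/2, M_2 = 0.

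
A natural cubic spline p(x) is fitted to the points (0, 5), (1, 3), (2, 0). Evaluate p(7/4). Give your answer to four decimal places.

Let M_i = p''(x_i). Step sizes h_i = 1, 1; slopes of the chords Δ_i = (y_(i+1) - y_i)/h_i = -2, -3.
  1·M_0 + 4·M_1 + 1·M_2 = 6(Δ_1 - Δ_0) = -6
Natural end conditions: M_0 = M_2 = 0.
Forward elimination and back-substitution give M_0 = 0, M_1 = -3/2, M_2 = 0.
On [1, 2], p(x) = 3 - 5/2·(x - 1) - 3/4·(x - 1)² + 1/4·(x - 1)³.
With (x - 1) = 3/4: p(7/4) = 207/256.

0.8086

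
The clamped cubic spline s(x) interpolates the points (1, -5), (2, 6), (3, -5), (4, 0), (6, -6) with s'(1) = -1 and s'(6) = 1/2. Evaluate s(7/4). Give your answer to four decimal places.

3.9763

With σ_i denoting the second derivative at x_i, h_i = 1, 1, 1, 2, and Δ_i = (y_(i+1) − y_i)/h_i = 11, -11, 5, -3:
  1·σ_0 + 4·σ_1 + 1·σ_2 = 6(Δ_1 - Δ_0) = -132
  1·σ_1 + 4·σ_2 + 1·σ_3 = 6(Δ_2 - Δ_1) = 96
  1·σ_2 + 6·σ_3 + 2·σ_4 = 6(Δ_3 - Δ_2) = -48
Clamped end conditions give two more equations: 2h_0·σ_0 + h_0·σ_1 = 6(Δ_0 - s'(1)) = 72 and h_3·σ_3 + 2h_3·σ_4 = 6(s'(6) - Δ_3) = 21.
Solving: σ_0 = 5439/82, σ_1 = -2487/41, σ_2 = 3633/82, σ_3 = -843/41, σ_4 = 2547/164.
On [1, 2], s(x) = -5 - 1·(x - 1) + 5439/164·(x - 1)² - 3471/164·(x - 1)³.
With (x - 1) = 3/4: s(7/4) = 41735/10496.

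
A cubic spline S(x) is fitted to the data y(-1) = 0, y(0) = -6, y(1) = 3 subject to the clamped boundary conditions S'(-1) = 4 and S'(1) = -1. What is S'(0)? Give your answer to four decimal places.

Write M_i for S''(x_i). With h_i = 1, 1 and divided differences Δ_i = -6, 9, the continuity of S' gives the tridiagonal system
  1·M_0 + 4·M_1 + 1·M_2 = 6(Δ_1 - Δ_0) = 90
Clamped end conditions give two more equations: 2h_0·M_0 + h_0·M_1 = 6(Δ_0 - S'(-1)) = -60 and h_1·M_1 + 2h_1·M_2 = 6(S'(1) - Δ_1) = -60.
Solving the tridiagonal system: M_0 = -55, M_1 = 50, M_2 = -55.
On [0, 1], S'(x) = b_1 + 2c_1·x + 3d_1·x² with b_1 = Δ_1 - h_1(2M_1 + M_2)/6 = 3/2, c_1 = M_1/2 = 25, d_1 = (M_2 - M_1)/(6h_1) = -35/2. So S'(0) = 3/2.

1.5000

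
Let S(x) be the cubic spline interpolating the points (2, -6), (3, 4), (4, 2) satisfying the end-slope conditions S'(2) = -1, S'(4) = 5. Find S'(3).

5

Write σ_i for S''(x_i). With h_i = 1, 1 and divided differences Δ_i = 10, -2, the continuity of S' gives the tridiagonal system
  1·σ_0 + 4·σ_1 + 1·σ_2 = 6(Δ_1 - Δ_0) = -72
Clamped end conditions give two more equations: 2h_0·σ_0 + h_0·σ_1 = 6(Δ_0 - S'(2)) = 66 and h_1·σ_1 + 2h_1·σ_2 = 6(S'(4) - Δ_1) = 42.
Hence σ_0 = 54, σ_1 = -42, σ_2 = 42.
On [3, 4], S'(x) = b_1 + 2c_1·(x - 3) + 3d_1·(x - 3)² with b_1 = Δ_1 - h_1(2σ_1 + σ_2)/6 = 5, c_1 = σ_1/2 = -21, d_1 = (σ_2 - σ_1)/(6h_1) = 14. So S'(3) = 5.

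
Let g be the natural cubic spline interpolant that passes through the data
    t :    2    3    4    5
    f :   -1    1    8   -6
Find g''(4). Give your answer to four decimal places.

-35.6000

Let M_i = g''(x_i). Step sizes h_i = 1, 1, 1; slopes of the chords Δ_i = (y_(i+1) - y_i)/h_i = 2, 7, -14.
  1·M_0 + 4·M_1 + 1·M_2 = 6(Δ_1 - Δ_0) = 30
  1·M_1 + 4·M_2 + 1·M_3 = 6(Δ_2 - Δ_1) = -126
Natural end conditions: M_0 = M_3 = 0.
Solving the tridiagonal system: M_0 = 0, M_1 = 82/5, M_2 = -178/5, M_3 = 0.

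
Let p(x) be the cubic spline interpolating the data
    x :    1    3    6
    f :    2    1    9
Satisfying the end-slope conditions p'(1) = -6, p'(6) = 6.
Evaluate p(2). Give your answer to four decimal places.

-0.4375

With m_i denoting the second derivative at x_i, h_i = 2, 3, and Δ_i = (y_(i+1) − y_i)/h_i = -1/2, 8/3:
  2·m_0 + 10·m_1 + 3·m_2 = 6(Δ_1 - Δ_0) = 19
Clamped end conditions give two more equations: 2h_0·m_0 + h_0·m_1 = 6(Δ_0 - p'(1)) = 33 and h_1·m_1 + 2h_1·m_2 = 6(p'(6) - Δ_1) = 20.
Solving the tridiagonal system: m_0 = 35/4, m_1 = -1, m_2 = 23/6.
On [1, 3], p(x) = 2 - 6·(x - 1) + 35/8·(x - 1)² - 13/16·(x - 1)³.
With (x - 1) = 1: p(2) = -7/16.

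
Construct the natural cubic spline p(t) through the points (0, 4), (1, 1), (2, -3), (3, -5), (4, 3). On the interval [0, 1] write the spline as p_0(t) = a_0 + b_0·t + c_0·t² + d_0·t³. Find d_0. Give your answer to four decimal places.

Put M_i = p'' at the i-th knot. Here h = (1, 1, 1, 1) and Δ = (-3, -4, -2, 8), so the interior equations h_(i-1)·M_(i-1) + 2(h_(i-1)+h_i)·M_i + h_i·M_(i+1) = 6(Δ_i − Δ_(i-1)) read
  1·M_0 + 4·M_1 + 1·M_2 = 6(Δ_1 - Δ_0) = -6
  1·M_1 + 4·M_2 + 1·M_3 = 6(Δ_2 - Δ_1) = 12
  1·M_2 + 4·M_3 + 1·M_4 = 6(Δ_3 - Δ_2) = 60
Natural end conditions: M_0 = M_4 = 0.
Solving: M_0 = 0, M_1 = -39/28, M_2 = -3/7, M_3 = 423/28, M_4 = 0.
On [0, 1], with p_0(t) = a_0 + b_0·t + c_0·t² + d_0·t³: c_0 = M_0/2 = 0, d_0 = (M_1 - M_0)/(6h_0) = -13/56, b_0 = Δ_0 - h_0(2M_0 + M_1)/6 = -155/56.

-0.2321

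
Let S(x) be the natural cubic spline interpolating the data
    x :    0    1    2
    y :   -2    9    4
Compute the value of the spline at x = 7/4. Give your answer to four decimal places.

6.1875

Let M_i = S''(x_i). Step sizes h_i = 1, 1; slopes of the chords Δ_i = (y_(i+1) - y_i)/h_i = 11, -5.
  1·M_0 + 4·M_1 + 1·M_2 = 6(Δ_1 - Δ_0) = -96
Natural end conditions: M_0 = M_2 = 0.
Forward elimination and back-substitution give M_0 = 0, M_1 = -24, M_2 = 0.
On [1, 2], S(x) = 9 + 3·(x - 1) - 12·(x - 1)² + 4·(x - 1)³.
With (x - 1) = 3/4: S(7/4) = 99/16.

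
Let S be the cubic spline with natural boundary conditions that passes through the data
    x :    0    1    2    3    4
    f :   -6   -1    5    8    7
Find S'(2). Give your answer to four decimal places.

5.1250

Let σ_i = S''(x_i). Step sizes h_i = 1, 1, 1, 1; slopes of the chords Δ_i = (y_(i+1) - y_i)/h_i = 5, 6, 3, -1.
  1·σ_0 + 4·σ_1 + 1·σ_2 = 6(Δ_1 - Δ_0) = 6
  1·σ_1 + 4·σ_2 + 1·σ_3 = 6(Δ_2 - Δ_1) = -18
  1·σ_2 + 4·σ_3 + 1·σ_4 = 6(Δ_3 - Δ_2) = -24
Natural end conditions: σ_0 = σ_4 = 0.
Solving: σ_0 = 0, σ_1 = 69/28, σ_2 = -27/7, σ_3 = -141/28, σ_4 = 0.
On [2, 3], S'(x) = b_2 + 2c_2·(x - 2) + 3d_2·(x - 2)² with b_2 = Δ_2 - h_2(2σ_2 + σ_3)/6 = 41/8, c_2 = σ_2/2 = -27/14, d_2 = (σ_3 - σ_2)/(6h_2) = -11/56. So S'(2) = 41/8.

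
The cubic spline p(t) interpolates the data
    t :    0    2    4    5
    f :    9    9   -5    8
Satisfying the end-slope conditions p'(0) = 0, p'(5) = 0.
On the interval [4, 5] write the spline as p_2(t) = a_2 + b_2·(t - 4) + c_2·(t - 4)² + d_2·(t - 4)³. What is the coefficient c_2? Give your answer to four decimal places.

17.3478

Let m_i = p''(x_i). Step sizes h_i = 2, 2, 1; slopes of the chords Δ_i = (y_(i+1) - y_i)/h_i = 0, -7, 13.
  2·m_0 + 8·m_1 + 2·m_2 = 6(Δ_1 - Δ_0) = -42
  2·m_1 + 6·m_2 + 1·m_3 = 6(Δ_2 - Δ_1) = 120
Clamped end conditions give two more equations: 2h_0·m_0 + h_0·m_1 = 6(Δ_0 - p'(0)) = 0 and h_2·m_2 + 2h_2·m_3 = 6(p'(5) - Δ_2) = -78.
Hence m_0 = 183/23, m_1 = -366/23, m_2 = 798/23, m_3 = -1296/23.
On [4, 5], with p_2(t) = a_2 + b_2·(t - 4) + c_2·(t - 4)² + d_2·(t - 4)³: c_2 = m_2/2 = 399/23, d_2 = (m_3 - m_2)/(6h_2) = -349/23, b_2 = Δ_2 - h_2(2m_2 + m_3)/6 = 249/23.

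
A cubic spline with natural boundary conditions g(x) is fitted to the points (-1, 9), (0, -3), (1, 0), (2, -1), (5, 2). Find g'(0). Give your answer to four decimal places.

-3.3966

Let M_i = g''(x_i). Step sizes h_i = 1, 1, 1, 3; slopes of the chords Δ_i = (y_(i+1) - y_i)/h_i = -12, 3, -1, 1.
  1·M_0 + 4·M_1 + 1·M_2 = 6(Δ_1 - Δ_0) = 90
  1·M_1 + 4·M_2 + 1·M_3 = 6(Δ_2 - Δ_1) = -24
  1·M_2 + 8·M_3 + 3·M_4 = 6(Δ_3 - Δ_2) = 12
Natural end conditions: M_0 = M_4 = 0.
Solving the tridiagonal system: M_0 = 0, M_1 = 1497/58, M_2 = -384/29, M_3 = 183/58, M_4 = 0.
On [0, 1], g'(x) = b_1 + 2c_1·x + 3d_1·x² with b_1 = Δ_1 - h_1(2M_1 + M_2)/6 = -197/58, c_1 = M_1/2 = 1497/116, d_1 = (M_2 - M_1)/(6h_1) = -755/116. So g'(0) = -197/58.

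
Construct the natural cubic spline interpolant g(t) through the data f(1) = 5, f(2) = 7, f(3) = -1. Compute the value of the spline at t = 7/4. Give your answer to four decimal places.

Let m_i = g''(x_i). Step sizes h_i = 1, 1; slopes of the chords Δ_i = (y_(i+1) - y_i)/h_i = 2, -8.
  1·m_0 + 4·m_1 + 1·m_2 = 6(Δ_1 - Δ_0) = -60
Natural end conditions: m_0 = m_2 = 0.
Solving the tridiagonal system: m_0 = 0, m_1 = -15, m_2 = 0.
On [1, 2], g(t) = 5 + 9/2·(t - 1) + 0·(t - 1)² - 5/2·(t - 1)³.
With (t - 1) = 3/4: g(7/4) = 937/128.

7.3203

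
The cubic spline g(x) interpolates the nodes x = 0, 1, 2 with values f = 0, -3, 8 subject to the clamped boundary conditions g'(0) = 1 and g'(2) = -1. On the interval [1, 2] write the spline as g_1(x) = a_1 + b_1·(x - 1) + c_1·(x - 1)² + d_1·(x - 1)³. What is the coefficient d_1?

Let m_i = g''(x_i). Step sizes h_i = 1, 1; slopes of the chords Δ_i = (y_(i+1) - y_i)/h_i = -3, 11.
  1·m_0 + 4·m_1 + 1·m_2 = 6(Δ_1 - Δ_0) = 84
Clamped end conditions give two more equations: 2h_0·m_0 + h_0·m_1 = 6(Δ_0 - g'(0)) = -24 and h_1·m_1 + 2h_1·m_2 = 6(g'(2) - Δ_1) = -72.
Solving the tridiagonal system: m_0 = -34, m_1 = 44, m_2 = -58.
On [1, 2], with g_1(x) = a_1 + b_1·(x - 1) + c_1·(x - 1)² + d_1·(x - 1)³: c_1 = m_1/2 = 22, d_1 = (m_2 - m_1)/(6h_1) = -17, b_1 = Δ_1 - h_1(2m_1 + m_2)/6 = 6.

-17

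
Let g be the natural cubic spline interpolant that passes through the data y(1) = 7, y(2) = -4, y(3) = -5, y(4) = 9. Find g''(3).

Put M_i = g'' at the i-th knot. Here h = (1, 1, 1) and Δ = (-11, -1, 14), so the interior equations h_(i-1)·M_(i-1) + 2(h_(i-1)+h_i)·M_i + h_i·M_(i+1) = 6(Δ_i − Δ_(i-1)) read
  1·M_0 + 4·M_1 + 1·M_2 = 6(Δ_1 - Δ_0) = 60
  1·M_1 + 4·M_2 + 1·M_3 = 6(Δ_2 - Δ_1) = 90
Natural end conditions: M_0 = M_3 = 0.
Hence M_0 = 0, M_1 = 10, M_2 = 20, M_3 = 0.

20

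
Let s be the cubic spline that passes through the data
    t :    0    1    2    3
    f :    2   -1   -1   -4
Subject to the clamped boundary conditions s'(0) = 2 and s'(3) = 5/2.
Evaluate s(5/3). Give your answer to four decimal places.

Put M_i = s'' at the i-th knot. Here h = (1, 1, 1) and Δ = (-3, 0, -3), so the interior equations h_(i-1)·M_(i-1) + 2(h_(i-1)+h_i)·M_i + h_i·M_(i+1) = 6(Δ_i − Δ_(i-1)) read
  1·M_0 + 4·M_1 + 1·M_2 = 6(Δ_1 - Δ_0) = 18
  1·M_1 + 4·M_2 + 1·M_3 = 6(Δ_2 - Δ_1) = -18
Clamped end conditions give two more equations: 2h_0·M_0 + h_0·M_1 = 6(Δ_0 - s'(0)) = -30 and h_2·M_2 + 2h_2·M_3 = 6(s'(3) - Δ_2) = 33.
Hence M_0 = -65/3, M_1 = 40/3, M_2 = -41/3, M_3 = 70/3.
On [1, 2], s(t) = -1 - 13/6·(t - 1) + 20/3·(t - 1)² - 9/2·(t - 1)³.
With (t - 1) = 2/3: s(5/3) = -22/27.

-0.8148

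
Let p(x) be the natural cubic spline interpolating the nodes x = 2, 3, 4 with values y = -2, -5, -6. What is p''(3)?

3

With M_i denoting the second derivative at x_i, h_i = 1, 1, and Δ_i = (y_(i+1) − y_i)/h_i = -3, -1:
  1·M_0 + 4·M_1 + 1·M_2 = 6(Δ_1 - Δ_0) = 12
Natural end conditions: M_0 = M_2 = 0.
Forward elimination and back-substitution give M_0 = 0, M_1 = 3, M_2 = 0.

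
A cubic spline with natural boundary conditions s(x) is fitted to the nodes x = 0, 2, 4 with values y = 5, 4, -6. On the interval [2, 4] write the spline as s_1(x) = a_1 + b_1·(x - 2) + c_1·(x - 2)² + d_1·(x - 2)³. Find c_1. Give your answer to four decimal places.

-1.6875

With σ_i denoting the second derivative at x_i, h_i = 2, 2, and Δ_i = (y_(i+1) − y_i)/h_i = -1/2, -5:
  2·σ_0 + 8·σ_1 + 2·σ_2 = 6(Δ_1 - Δ_0) = -27
Natural end conditions: σ_0 = σ_2 = 0.
Hence σ_0 = 0, σ_1 = -27/8, σ_2 = 0.
On [2, 4], with s_1(x) = a_1 + b_1·(x - 2) + c_1·(x - 2)² + d_1·(x - 2)³: c_1 = σ_1/2 = -27/16, d_1 = (σ_2 - σ_1)/(6h_1) = 9/32, b_1 = Δ_1 - h_1(2σ_1 + σ_2)/6 = -11/4.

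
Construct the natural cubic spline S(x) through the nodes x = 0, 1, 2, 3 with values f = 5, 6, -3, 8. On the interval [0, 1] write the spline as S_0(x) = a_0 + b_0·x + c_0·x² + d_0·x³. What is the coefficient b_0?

5

Write m_i for S''(x_i). With h_i = 1, 1, 1 and divided differences Δ_i = 1, -9, 11, the continuity of S' gives the tridiagonal system
  1·m_0 + 4·m_1 + 1·m_2 = 6(Δ_1 - Δ_0) = -60
  1·m_1 + 4·m_2 + 1·m_3 = 6(Δ_2 - Δ_1) = 120
Natural end conditions: m_0 = m_3 = 0.
Solving: m_0 = 0, m_1 = -24, m_2 = 36, m_3 = 0.
On [0, 1], with S_0(x) = a_0 + b_0·x + c_0·x² + d_0·x³: c_0 = m_0/2 = 0, d_0 = (m_1 - m_0)/(6h_0) = -4, b_0 = Δ_0 - h_0(2m_0 + m_1)/6 = 5.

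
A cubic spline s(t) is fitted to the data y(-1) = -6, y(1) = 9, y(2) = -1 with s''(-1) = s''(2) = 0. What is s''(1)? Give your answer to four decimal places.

-17.5000

With σ_i denoting the second derivative at x_i, h_i = 2, 1, and Δ_i = (y_(i+1) − y_i)/h_i = 15/2, -10:
  2·σ_0 + 6·σ_1 + 1·σ_2 = 6(Δ_1 - Δ_0) = -105
Natural end conditions: σ_0 = σ_2 = 0.
Hence σ_0 = 0, σ_1 = -35/2, σ_2 = 0.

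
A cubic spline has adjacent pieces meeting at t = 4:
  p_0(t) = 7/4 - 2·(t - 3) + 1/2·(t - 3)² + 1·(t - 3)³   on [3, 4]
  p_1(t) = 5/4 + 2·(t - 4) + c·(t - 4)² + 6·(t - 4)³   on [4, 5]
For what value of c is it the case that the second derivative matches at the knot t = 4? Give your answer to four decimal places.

3.5000

p_0''(t) = 1 + 6·(t - 3), so p_0''(4) = 7. On the right, p_1''(4) = 2c, so c = 7/2.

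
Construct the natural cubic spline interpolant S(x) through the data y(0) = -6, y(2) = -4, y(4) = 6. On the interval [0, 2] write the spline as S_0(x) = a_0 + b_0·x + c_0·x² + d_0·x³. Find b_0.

0

With σ_i denoting the second derivative at x_i, h_i = 2, 2, and Δ_i = (y_(i+1) − y_i)/h_i = 1, 5:
  2·σ_0 + 8·σ_1 + 2·σ_2 = 6(Δ_1 - Δ_0) = 24
Natural end conditions: σ_0 = σ_2 = 0.
Hence σ_0 = 0, σ_1 = 3, σ_2 = 0.
On [0, 2], with S_0(x) = a_0 + b_0·x + c_0·x² + d_0·x³: c_0 = σ_0/2 = 0, d_0 = (σ_1 - σ_0)/(6h_0) = 1/4, b_0 = Δ_0 - h_0(2σ_0 + σ_1)/6 = 0.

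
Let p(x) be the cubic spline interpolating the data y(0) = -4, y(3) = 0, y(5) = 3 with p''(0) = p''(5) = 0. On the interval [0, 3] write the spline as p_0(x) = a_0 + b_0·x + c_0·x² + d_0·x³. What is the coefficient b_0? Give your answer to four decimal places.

1.2833

Put σ_i = p'' at the i-th knot. Here h = (3, 2) and Δ = (4/3, 3/2), so the interior equations h_(i-1)·σ_(i-1) + 2(h_(i-1)+h_i)·σ_i + h_i·σ_(i+1) = 6(Δ_i − Δ_(i-1)) read
  3·σ_0 + 10·σ_1 + 2·σ_2 = 6(Δ_1 - Δ_0) = 1
Natural end conditions: σ_0 = σ_2 = 0.
Solving the tridiagonal system: σ_0 = 0, σ_1 = 1/10, σ_2 = 0.
On [0, 3], with p_0(x) = a_0 + b_0·x + c_0·x² + d_0·x³: c_0 = σ_0/2 = 0, d_0 = (σ_1 - σ_0)/(6h_0) = 1/180, b_0 = Δ_0 - h_0(2σ_0 + σ_1)/6 = 77/60.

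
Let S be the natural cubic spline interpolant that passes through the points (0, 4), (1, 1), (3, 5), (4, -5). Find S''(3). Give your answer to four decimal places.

-15.3750

Let σ_i = S''(x_i). Step sizes h_i = 1, 2, 1; slopes of the chords Δ_i = (y_(i+1) - y_i)/h_i = -3, 2, -10.
  1·σ_0 + 6·σ_1 + 2·σ_2 = 6(Δ_1 - Δ_0) = 30
  2·σ_1 + 6·σ_2 + 1·σ_3 = 6(Δ_2 - Δ_1) = -72
Natural end conditions: σ_0 = σ_3 = 0.
Forward elimination and back-substitution give σ_0 = 0, σ_1 = 81/8, σ_2 = -123/8, σ_3 = 0.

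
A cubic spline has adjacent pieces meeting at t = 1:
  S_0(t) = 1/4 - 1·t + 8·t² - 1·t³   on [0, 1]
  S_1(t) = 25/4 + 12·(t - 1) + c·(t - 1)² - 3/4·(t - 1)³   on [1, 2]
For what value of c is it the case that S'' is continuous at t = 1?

S_0''(t) = 16 - 6·t, so S_0''(1) = 10. On the right, S_1''(1) = 2c, so c = 5.

5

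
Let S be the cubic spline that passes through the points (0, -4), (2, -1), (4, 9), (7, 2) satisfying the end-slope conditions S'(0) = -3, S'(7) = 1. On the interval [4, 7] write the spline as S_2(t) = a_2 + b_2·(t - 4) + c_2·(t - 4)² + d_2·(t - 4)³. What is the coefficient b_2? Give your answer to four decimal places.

Let M_i = S''(x_i). Step sizes h_i = 2, 2, 3; slopes of the chords Δ_i = (y_(i+1) - y_i)/h_i = 3/2, 5, -7/3.
  2·M_0 + 8·M_1 + 2·M_2 = 6(Δ_1 - Δ_0) = 21
  2·M_1 + 10·M_2 + 3·M_3 = 6(Δ_2 - Δ_1) = -44
Clamped end conditions give two more equations: 2h_0·M_0 + h_0·M_1 = 6(Δ_0 - S'(0)) = 27 and h_2·M_2 + 2h_2·M_3 = 6(S'(7) - Δ_2) = 20.
Solving: M_0 = 385/74, M_1 = 229/74, M_2 = -262/37, M_3 = 763/111.
On [4, 7], with S_2(t) = a_2 + b_2·(t - 4) + c_2·(t - 4)² + d_2·(t - 4)³: c_2 = M_2/2 = -131/37, d_2 = (M_3 - M_2)/(6h_2) = 1549/1998, b_2 = Δ_2 - h_2(2M_2 + M_3)/6 = 97/74.

1.3108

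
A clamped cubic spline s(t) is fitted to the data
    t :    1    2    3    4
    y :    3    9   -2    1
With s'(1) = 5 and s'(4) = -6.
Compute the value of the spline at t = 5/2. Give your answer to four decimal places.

3.4167

Put σ_i = s'' at the i-th knot. Here h = (1, 1, 1) and Δ = (6, -11, 3), so the interior equations h_(i-1)·σ_(i-1) + 2(h_(i-1)+h_i)·σ_i + h_i·σ_(i+1) = 6(Δ_i − Δ_(i-1)) read
  1·σ_0 + 4·σ_1 + 1·σ_2 = 6(Δ_1 - Δ_0) = -102
  1·σ_1 + 4·σ_2 + 1·σ_3 = 6(Δ_2 - Δ_1) = 84
Clamped end conditions give two more equations: 2h_0·σ_0 + h_0·σ_1 = 6(Δ_0 - s'(1)) = 6 and h_2·σ_2 + 2h_2·σ_3 = 6(s'(4) - Δ_2) = -54.
Solving: σ_0 = 364/15, σ_1 = -638/15, σ_2 = 658/15, σ_3 = -734/15.
On [2, 3], s(t) = 9 - 62/15·(t - 2) - 319/15·(t - 2)² + 72/5·(t - 2)³.
With (t - 2) = 1/2: s(5/2) = 41/12.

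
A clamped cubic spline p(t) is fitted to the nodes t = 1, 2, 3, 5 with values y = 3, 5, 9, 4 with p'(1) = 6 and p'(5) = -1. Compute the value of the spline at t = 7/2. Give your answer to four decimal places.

8.9006

Put M_i = p'' at the i-th knot. Here h = (1, 1, 2) and Δ = (2, 4, -5/2), so the interior equations h_(i-1)·M_(i-1) + 2(h_(i-1)+h_i)·M_i + h_i·M_(i+1) = 6(Δ_i − Δ_(i-1)) read
  1·M_0 + 4·M_1 + 1·M_2 = 6(Δ_1 - Δ_0) = 12
  1·M_1 + 6·M_2 + 2·M_3 = 6(Δ_2 - Δ_1) = -39
Clamped end conditions give two more equations: 2h_0·M_0 + h_0·M_1 = 6(Δ_0 - p'(1)) = -24 and h_2·M_2 + 2h_2·M_3 = 6(p'(5) - Δ_2) = 9.
Hence M_0 = -373/22, M_1 = 109/11, M_2 = -235/22, M_3 = 167/22.
On [3, 5], p(t) = 9 + 23/11·(t - 3) - 235/44·(t - 3)² + 67/44·(t - 3)³.
With (t - 3) = 1/2: p(7/2) = 3133/352.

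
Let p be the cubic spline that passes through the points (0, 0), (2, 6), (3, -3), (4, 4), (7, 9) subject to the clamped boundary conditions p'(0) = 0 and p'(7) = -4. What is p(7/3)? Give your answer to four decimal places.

Write m_i for p''(x_i). With h_i = 2, 1, 1, 3 and divided differences Δ_i = 3, -9, 7, 5/3, the continuity of p' gives the tridiagonal system
  2·m_0 + 6·m_1 + 1·m_2 = 6(Δ_1 - Δ_0) = -72
  1·m_1 + 4·m_2 + 1·m_3 = 6(Δ_2 - Δ_1) = 96
  1·m_2 + 8·m_3 + 3·m_4 = 6(Δ_3 - Δ_2) = -32
Clamped end conditions give two more equations: 2h_0·m_0 + h_0·m_1 = 6(Δ_0 - p'(0)) = 18 and h_3·m_3 + 2h_3·m_4 = 6(p'(7) - Δ_3) = -34.
Solving the tridiagonal system: m_0 = 2487/158, m_1 = -1776/79, m_2 = 2481/79, m_3 = -564/79, m_4 = -497/237.
On [2, 3], p(x) = 6 - 1065/158·(x - 2) - 888/79·(x - 2)² + 1419/158·(x - 2)³.
With (x - 2) = 1/3: p(7/3) = 2017/711.

2.8368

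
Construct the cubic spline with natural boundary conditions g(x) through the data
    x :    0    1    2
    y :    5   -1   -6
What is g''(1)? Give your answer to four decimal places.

Put M_i = g'' at the i-th knot. Here h = (1, 1) and Δ = (-6, -5), so the interior equations h_(i-1)·M_(i-1) + 2(h_(i-1)+h_i)·M_i + h_i·M_(i+1) = 6(Δ_i − Δ_(i-1)) read
  1·M_0 + 4·M_1 + 1·M_2 = 6(Δ_1 - Δ_0) = 6
Natural end conditions: M_0 = M_2 = 0.
Solving the tridiagonal system: M_0 = 0, M_1 = 3/2, M_2 = 0.

1.5000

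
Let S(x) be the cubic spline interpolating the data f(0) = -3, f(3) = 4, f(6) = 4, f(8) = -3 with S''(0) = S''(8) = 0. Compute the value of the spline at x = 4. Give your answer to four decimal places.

With σ_i denoting the second derivative at x_i, h_i = 3, 3, 2, and Δ_i = (y_(i+1) − y_i)/h_i = 7/3, 0, -7/2:
  3·σ_0 + 12·σ_1 + 3·σ_2 = 6(Δ_1 - Δ_0) = -14
  3·σ_1 + 10·σ_2 + 2·σ_3 = 6(Δ_2 - Δ_1) = -21
Natural end conditions: σ_0 = σ_3 = 0.
Hence σ_0 = 0, σ_1 = -77/111, σ_2 = -70/37, σ_3 = 0.
On [3, 6], S(x) = 4 + 182/111·(x - 3) - 77/222·(x - 3)² - 133/1998·(x - 3)³.
With (x - 3) = 1: S(4) = 5221/999.

5.2262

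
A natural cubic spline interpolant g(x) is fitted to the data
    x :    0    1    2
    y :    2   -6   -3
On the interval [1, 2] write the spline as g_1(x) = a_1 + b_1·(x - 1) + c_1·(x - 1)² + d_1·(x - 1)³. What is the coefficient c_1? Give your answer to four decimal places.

8.2500

Let M_i = g''(x_i). Step sizes h_i = 1, 1; slopes of the chords Δ_i = (y_(i+1) - y_i)/h_i = -8, 3.
  1·M_0 + 4·M_1 + 1·M_2 = 6(Δ_1 - Δ_0) = 66
Natural end conditions: M_0 = M_2 = 0.
Solving: M_0 = 0, M_1 = 33/2, M_2 = 0.
On [1, 2], with g_1(x) = a_1 + b_1·(x - 1) + c_1·(x - 1)² + d_1·(x - 1)³: c_1 = M_1/2 = 33/4, d_1 = (M_2 - M_1)/(6h_1) = -11/4, b_1 = Δ_1 - h_1(2M_1 + M_2)/6 = -5/2.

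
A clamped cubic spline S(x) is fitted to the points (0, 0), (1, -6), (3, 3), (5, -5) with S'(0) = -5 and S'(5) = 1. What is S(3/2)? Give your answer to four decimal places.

Put M_i = S'' at the i-th knot. Here h = (1, 2, 2) and Δ = (-6, 9/2, -4), so the interior equations h_(i-1)·M_(i-1) + 2(h_(i-1)+h_i)·M_i + h_i·M_(i+1) = 6(Δ_i − Δ_(i-1)) read
  1·M_0 + 6·M_1 + 2·M_2 = 6(Δ_1 - Δ_0) = 63
  2·M_1 + 8·M_2 + 2·M_3 = 6(Δ_2 - Δ_1) = -51
Clamped end conditions give two more equations: 2h_0·M_0 + h_0·M_1 = 6(Δ_0 - S'(0)) = -6 and h_2·M_2 + 2h_2·M_3 = 6(S'(5) - Δ_2) = 30.
Forward elimination and back-substitution give M_0 = -267/23, M_1 = 396/23, M_2 = -330/23, M_3 = 675/46.
On [1, 3], S(x) = -6 - 101/46·(x - 1) + 198/23·(x - 1)² - 121/46·(x - 1)³.
With (x - 1) = 1/2: S(3/2) = -1941/368.

-5.2745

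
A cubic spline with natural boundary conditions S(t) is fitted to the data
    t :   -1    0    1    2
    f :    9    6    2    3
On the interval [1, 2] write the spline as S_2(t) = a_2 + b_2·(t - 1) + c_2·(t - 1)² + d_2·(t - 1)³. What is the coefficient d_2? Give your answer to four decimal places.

-1.4000

Let M_i = S''(x_i). Step sizes h_i = 1, 1, 1; slopes of the chords Δ_i = (y_(i+1) - y_i)/h_i = -3, -4, 1.
  1·M_0 + 4·M_1 + 1·M_2 = 6(Δ_1 - Δ_0) = -6
  1·M_1 + 4·M_2 + 1·M_3 = 6(Δ_2 - Δ_1) = 30
Natural end conditions: M_0 = M_3 = 0.
Forward elimination and back-substitution give M_0 = 0, M_1 = -18/5, M_2 = 42/5, M_3 = 0.
On [1, 2], with S_2(t) = a_2 + b_2·(t - 1) + c_2·(t - 1)² + d_2·(t - 1)³: c_2 = M_2/2 = 21/5, d_2 = (M_3 - M_2)/(6h_2) = -7/5, b_2 = Δ_2 - h_2(2M_2 + M_3)/6 = -9/5.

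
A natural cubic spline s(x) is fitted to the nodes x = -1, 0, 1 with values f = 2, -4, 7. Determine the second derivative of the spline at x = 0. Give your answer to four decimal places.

Put M_i = s'' at the i-th knot. Here h = (1, 1) and Δ = (-6, 11), so the interior equations h_(i-1)·M_(i-1) + 2(h_(i-1)+h_i)·M_i + h_i·M_(i+1) = 6(Δ_i − Δ_(i-1)) read
  1·M_0 + 4·M_1 + 1·M_2 = 6(Δ_1 - Δ_0) = 102
Natural end conditions: M_0 = M_2 = 0.
Forward elimination and back-substitution give M_0 = 0, M_1 = 51/2, M_2 = 0.

25.5000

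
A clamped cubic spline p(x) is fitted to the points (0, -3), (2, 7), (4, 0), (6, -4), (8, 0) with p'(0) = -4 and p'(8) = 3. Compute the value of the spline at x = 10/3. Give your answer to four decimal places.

3.8320

Write M_i for p''(x_i). With h_i = 2, 2, 2, 2 and divided differences Δ_i = 5, -7/2, -2, 2, the continuity of p' gives the tridiagonal system
  2·M_0 + 8·M_1 + 2·M_2 = 6(Δ_1 - Δ_0) = -51
  2·M_1 + 8·M_2 + 2·M_3 = 6(Δ_2 - Δ_1) = 9
  2·M_2 + 8·M_3 + 2·M_4 = 6(Δ_3 - Δ_2) = 24
Clamped end conditions give two more equations: 2h_0·M_0 + h_0·M_1 = 6(Δ_0 - p'(0)) = 54 and h_3·M_3 + 2h_3·M_4 = 6(p'(8) - Δ_3) = 6.
Hence M_0 = 2195/112, M_1 = -683/56, M_2 = 59/16, M_3 = 109/56, M_4 = 59/112.
On [2, 4], p(x) = 7 + 381/112·(x - 2) - 683/112·(x - 2)² + 593/448·(x - 2)³.
With (x - 2) = 4/3: p(10/3) = 2897/756.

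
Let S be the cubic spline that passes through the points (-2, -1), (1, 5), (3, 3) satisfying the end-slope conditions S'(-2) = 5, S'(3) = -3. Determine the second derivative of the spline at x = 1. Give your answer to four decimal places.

Let M_i = S''(x_i). Step sizes h_i = 3, 2; slopes of the chords Δ_i = (y_(i+1) - y_i)/h_i = 2, -1.
  3·M_0 + 10·M_1 + 2·M_2 = 6(Δ_1 - Δ_0) = -18
Clamped end conditions give two more equations: 2h_0·M_0 + h_0·M_1 = 6(Δ_0 - S'(-2)) = -18 and h_1·M_1 + 2h_1·M_2 = 6(S'(3) - Δ_1) = -12.
Solving: M_0 = -14/5, M_1 = -2/5, M_2 = -14/5.

-0.4000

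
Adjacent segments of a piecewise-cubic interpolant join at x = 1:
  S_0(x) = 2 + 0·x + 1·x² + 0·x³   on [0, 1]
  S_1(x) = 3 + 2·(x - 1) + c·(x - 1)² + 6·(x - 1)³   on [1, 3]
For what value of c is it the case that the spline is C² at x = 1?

1

S_0''(x) = 2 + 0·x, so S_0''(1) = 2. On the right, S_1''(1) = 2c, so c = 1.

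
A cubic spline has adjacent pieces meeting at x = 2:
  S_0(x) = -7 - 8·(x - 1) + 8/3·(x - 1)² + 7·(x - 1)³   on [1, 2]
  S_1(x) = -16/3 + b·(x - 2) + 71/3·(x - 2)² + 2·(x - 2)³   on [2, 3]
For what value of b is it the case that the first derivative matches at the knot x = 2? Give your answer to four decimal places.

S_0'(x) = -8 + 16/3·(x - 1) + 21·(x - 1)², so S_0'(2) = 55/3. On the right, S_1'(2) = b, so b = 55/3.

18.3333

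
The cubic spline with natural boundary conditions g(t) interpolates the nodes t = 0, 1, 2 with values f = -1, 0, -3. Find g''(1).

-6

Write σ_i for g''(x_i). With h_i = 1, 1 and divided differences Δ_i = 1, -3, the continuity of g' gives the tridiagonal system
  1·σ_0 + 4·σ_1 + 1·σ_2 = 6(Δ_1 - Δ_0) = -24
Natural end conditions: σ_0 = σ_2 = 0.
Solving: σ_0 = 0, σ_1 = -6, σ_2 = 0.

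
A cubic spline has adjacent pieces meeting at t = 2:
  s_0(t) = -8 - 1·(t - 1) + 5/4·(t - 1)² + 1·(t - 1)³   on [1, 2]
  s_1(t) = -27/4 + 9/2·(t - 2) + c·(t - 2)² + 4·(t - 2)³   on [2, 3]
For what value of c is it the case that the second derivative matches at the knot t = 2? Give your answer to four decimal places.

4.2500

s_0''(t) = 5/2 + 6·(t - 1), so s_0''(2) = 17/2. On the right, s_1''(2) = 2c, so c = 17/4.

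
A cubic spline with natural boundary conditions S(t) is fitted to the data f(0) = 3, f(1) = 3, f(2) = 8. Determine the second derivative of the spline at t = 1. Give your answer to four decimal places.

7.5000

Put M_i = S'' at the i-th knot. Here h = (1, 1) and Δ = (0, 5), so the interior equations h_(i-1)·M_(i-1) + 2(h_(i-1)+h_i)·M_i + h_i·M_(i+1) = 6(Δ_i − Δ_(i-1)) read
  1·M_0 + 4·M_1 + 1·M_2 = 6(Δ_1 - Δ_0) = 30
Natural end conditions: M_0 = M_2 = 0.
Solving the tridiagonal system: M_0 = 0, M_1 = 15/2, M_2 = 0.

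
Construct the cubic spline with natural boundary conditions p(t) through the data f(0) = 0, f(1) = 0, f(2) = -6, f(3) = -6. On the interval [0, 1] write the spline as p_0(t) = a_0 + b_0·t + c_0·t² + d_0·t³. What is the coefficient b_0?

With M_i denoting the second derivative at x_i, h_i = 1, 1, 1, and Δ_i = (y_(i+1) − y_i)/h_i = 0, -6, 0:
  1·M_0 + 4·M_1 + 1·M_2 = 6(Δ_1 - Δ_0) = -36
  1·M_1 + 4·M_2 + 1·M_3 = 6(Δ_2 - Δ_1) = 36
Natural end conditions: M_0 = M_3 = 0.
Solving the tridiagonal system: M_0 = 0, M_1 = -12, M_2 = 12, M_3 = 0.
On [0, 1], with p_0(t) = a_0 + b_0·t + c_0·t² + d_0·t³: c_0 = M_0/2 = 0, d_0 = (M_1 - M_0)/(6h_0) = -2, b_0 = Δ_0 - h_0(2M_0 + M_1)/6 = 2.

2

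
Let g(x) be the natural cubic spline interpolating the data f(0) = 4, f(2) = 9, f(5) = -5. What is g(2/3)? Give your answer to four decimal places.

Let M_i = g''(x_i). Step sizes h_i = 2, 3; slopes of the chords Δ_i = (y_(i+1) - y_i)/h_i = 5/2, -14/3.
  2·M_0 + 10·M_1 + 3·M_2 = 6(Δ_1 - Δ_0) = -43
Natural end conditions: M_0 = M_2 = 0.
Hence M_0 = 0, M_1 = -43/10, M_2 = 0.
On [0, 2], g(x) = 4 + 59/15·x + 0·x² - 43/120·x³.
With x = 2/3: g(2/3) = 2639/405.

6.5160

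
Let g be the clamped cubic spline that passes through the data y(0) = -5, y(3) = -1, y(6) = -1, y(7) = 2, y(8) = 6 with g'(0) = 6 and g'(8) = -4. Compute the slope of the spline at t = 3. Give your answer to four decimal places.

-0.8125

With M_i denoting the second derivative at x_i, h_i = 3, 3, 1, 1, and Δ_i = (y_(i+1) − y_i)/h_i = 4/3, 0, 3, 4:
  3·M_0 + 12·M_1 + 3·M_2 = 6(Δ_1 - Δ_0) = -8
  3·M_1 + 8·M_2 + 1·M_3 = 6(Δ_2 - Δ_1) = 18
  1·M_2 + 4·M_3 + 1·M_4 = 6(Δ_3 - Δ_2) = 6
Clamped end conditions give two more equations: 2h_0·M_0 + h_0·M_1 = 6(Δ_0 - g'(0)) = -28 and h_3·M_3 + 2h_3·M_4 = 6(g'(8) - Δ_3) = -48.
Solving: M_0 = -115/24, M_1 = 1/4, M_2 = 9/8, M_3 = 33/4, M_4 = -225/8.
On [3, 6], g'(t) = b_1 + 2c_1·(t - 3) + 3d_1·(t - 3)² with b_1 = Δ_1 - h_1(2M_1 + M_2)/6 = -13/16, c_1 = M_1/2 = 1/8, d_1 = (M_2 - M_1)/(6h_1) = 7/144. So g'(3) = -13/16.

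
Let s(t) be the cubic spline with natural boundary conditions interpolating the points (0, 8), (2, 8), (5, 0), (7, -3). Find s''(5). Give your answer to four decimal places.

Let m_i = s''(x_i). Step sizes h_i = 2, 3, 2; slopes of the chords Δ_i = (y_(i+1) - y_i)/h_i = 0, -8/3, -3/2.
  2·m_0 + 10·m_1 + 3·m_2 = 6(Δ_1 - Δ_0) = -16
  3·m_1 + 10·m_2 + 2·m_3 = 6(Δ_2 - Δ_1) = 7
Natural end conditions: m_0 = m_3 = 0.
Solving the tridiagonal system: m_0 = 0, m_1 = -181/91, m_2 = 118/91, m_3 = 0.

1.2967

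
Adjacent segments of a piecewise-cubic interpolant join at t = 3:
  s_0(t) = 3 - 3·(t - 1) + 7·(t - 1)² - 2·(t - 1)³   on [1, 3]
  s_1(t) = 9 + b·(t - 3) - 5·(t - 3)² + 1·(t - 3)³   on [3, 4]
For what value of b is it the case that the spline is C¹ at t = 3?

1

s_0'(t) = -3 + 14·(t - 1) - 6·(t - 1)², so s_0'(3) = 1. On the right, s_1'(3) = b, so b = 1.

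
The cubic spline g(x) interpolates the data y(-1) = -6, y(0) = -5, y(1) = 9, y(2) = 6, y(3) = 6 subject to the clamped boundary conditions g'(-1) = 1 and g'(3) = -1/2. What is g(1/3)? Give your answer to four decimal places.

Write M_i for g''(x_i). With h_i = 1, 1, 1, 1 and divided differences Δ_i = 1, 14, -3, 0, the continuity of g' gives the tridiagonal system
  1·M_0 + 4·M_1 + 1·M_2 = 6(Δ_1 - Δ_0) = 78
  1·M_1 + 4·M_2 + 1·M_3 = 6(Δ_2 - Δ_1) = -102
  1·M_2 + 4·M_3 + 1·M_4 = 6(Δ_3 - Δ_2) = 18
Clamped end conditions give two more equations: 2h_0·M_0 + h_0·M_1 = 6(Δ_0 - g'(-1)) = 0 and h_3·M_3 + 2h_3·M_4 = 6(g'(3) - Δ_3) = -3.
Solving the tridiagonal system: M_0 = -927/56, M_1 = 927/28, M_2 = -303/8, M_3 = 459/28, M_4 = -543/56.
On [0, 1], g(x) = -5 + 1039/112·x + 927/56·x² - 1325/112·x³.
With x = 1/3: g(1/3) = -383/756.

-0.5066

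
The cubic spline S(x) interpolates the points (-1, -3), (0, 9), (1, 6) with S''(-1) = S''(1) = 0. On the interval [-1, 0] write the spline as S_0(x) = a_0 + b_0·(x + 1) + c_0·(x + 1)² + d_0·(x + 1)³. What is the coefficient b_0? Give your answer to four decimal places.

Put M_i = S'' at the i-th knot. Here h = (1, 1) and Δ = (12, -3), so the interior equations h_(i-1)·M_(i-1) + 2(h_(i-1)+h_i)·M_i + h_i·M_(i+1) = 6(Δ_i − Δ_(i-1)) read
  1·M_0 + 4·M_1 + 1·M_2 = 6(Δ_1 - Δ_0) = -90
Natural end conditions: M_0 = M_2 = 0.
Solving the tridiagonal system: M_0 = 0, M_1 = -45/2, M_2 = 0.
On [-1, 0], with S_0(x) = a_0 + b_0·(x + 1) + c_0·(x + 1)² + d_0·(x + 1)³: c_0 = M_0/2 = 0, d_0 = (M_1 - M_0)/(6h_0) = -15/4, b_0 = Δ_0 - h_0(2M_0 + M_1)/6 = 63/4.

15.7500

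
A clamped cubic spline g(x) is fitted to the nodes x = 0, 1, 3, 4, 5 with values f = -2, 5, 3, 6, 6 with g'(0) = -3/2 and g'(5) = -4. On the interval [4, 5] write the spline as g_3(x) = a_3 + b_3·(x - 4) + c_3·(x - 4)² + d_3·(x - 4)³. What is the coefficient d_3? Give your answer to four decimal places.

-0.8203

Write M_i for g''(x_i). With h_i = 1, 2, 1, 1 and divided differences Δ_i = 7, -1, 3, 0, the continuity of g' gives the tridiagonal system
  1·M_0 + 6·M_1 + 2·M_2 = 6(Δ_1 - Δ_0) = -48
  2·M_1 + 6·M_2 + 1·M_3 = 6(Δ_2 - Δ_1) = 24
  1·M_2 + 4·M_3 + 1·M_4 = 6(Δ_3 - Δ_2) = -18
Clamped end conditions give two more equations: 2h_0·M_0 + h_0·M_1 = 6(Δ_0 - g'(0)) = 51 and h_3·M_3 + 2h_3·M_4 = 6(g'(5) - Δ_3) = -24.
Forward elimination and back-substitution give M_0 = 1091/32, M_1 = -275/16, M_2 = 673/64, M_3 = -151/32, M_4 = -617/64.
On [4, 5], with g_3(x) = a_3 + b_3·(x - 4) + c_3·(x - 4)² + d_3·(x - 4)³: c_3 = M_3/2 = -151/64, d_3 = (M_4 - M_3)/(6h_3) = -105/128, b_3 = Δ_3 - h_3(2M_3 + M_4)/6 = 407/128.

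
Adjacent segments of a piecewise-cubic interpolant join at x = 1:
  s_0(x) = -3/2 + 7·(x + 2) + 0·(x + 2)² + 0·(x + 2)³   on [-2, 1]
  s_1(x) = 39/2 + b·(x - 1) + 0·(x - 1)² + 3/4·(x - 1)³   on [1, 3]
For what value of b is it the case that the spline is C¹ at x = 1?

7

s_0'(x) = 7 + 0·(x + 2) + 0·(x + 2)², so s_0'(1) = 7. On the right, s_1'(1) = b, so b = 7.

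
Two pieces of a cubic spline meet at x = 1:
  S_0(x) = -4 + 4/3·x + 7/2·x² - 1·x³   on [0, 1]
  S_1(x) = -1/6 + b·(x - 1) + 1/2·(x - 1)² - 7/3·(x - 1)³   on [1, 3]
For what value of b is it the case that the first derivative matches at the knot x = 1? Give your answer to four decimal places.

S_0'(x) = 4/3 + 7·x - 3·x², so S_0'(1) = 16/3. On the right, S_1'(1) = b, so b = 16/3.

5.3333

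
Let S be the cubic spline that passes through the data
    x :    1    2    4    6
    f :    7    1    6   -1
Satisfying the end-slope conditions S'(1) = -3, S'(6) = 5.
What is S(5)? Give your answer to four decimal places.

0.9728

Let M_i = S''(x_i). Step sizes h_i = 1, 2, 2; slopes of the chords Δ_i = (y_(i+1) - y_i)/h_i = -6, 5/2, -7/2.
  1·M_0 + 6·M_1 + 2·M_2 = 6(Δ_1 - Δ_0) = 51
  2·M_1 + 8·M_2 + 2·M_3 = 6(Δ_2 - Δ_1) = -36
Clamped end conditions give two more equations: 2h_0·M_0 + h_0·M_1 = 6(Δ_0 - S'(1)) = -18 and h_2·M_2 + 2h_2·M_3 = 6(S'(6) - Δ_2) = 51.
Solving: M_0 = -388/23, M_1 = 362/23, M_2 = -611/46, M_3 = 446/23.
On [4, 6], S(x) = 6 - 51/46·(x - 4) - 611/92·(x - 4)² + 501/184·(x - 4)³.
With (x - 4) = 1: S(5) = 179/184.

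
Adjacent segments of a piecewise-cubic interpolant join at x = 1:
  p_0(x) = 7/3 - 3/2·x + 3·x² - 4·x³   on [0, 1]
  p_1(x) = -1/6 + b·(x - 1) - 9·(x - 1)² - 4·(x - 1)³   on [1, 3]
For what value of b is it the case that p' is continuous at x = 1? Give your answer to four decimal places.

-7.5000

p_0'(x) = -3/2 + 6·x - 12·x², so p_0'(1) = -15/2. On the right, p_1'(1) = b, so b = -15/2.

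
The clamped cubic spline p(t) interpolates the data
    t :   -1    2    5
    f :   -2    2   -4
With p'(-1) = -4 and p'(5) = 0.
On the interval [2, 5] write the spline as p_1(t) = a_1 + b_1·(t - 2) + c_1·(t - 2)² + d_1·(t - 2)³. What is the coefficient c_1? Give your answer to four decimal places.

Write M_i for p''(x_i). With h_i = 3, 3 and divided differences Δ_i = 4/3, -2, the continuity of p' gives the tridiagonal system
  3·M_0 + 12·M_1 + 3·M_2 = 6(Δ_1 - Δ_0) = -20
Clamped end conditions give two more equations: 2h_0·M_0 + h_0·M_1 = 6(Δ_0 - p'(-1)) = 32 and h_1·M_1 + 2h_1·M_2 = 6(p'(5) - Δ_1) = 12.
Forward elimination and back-substitution give M_0 = 23/3, M_1 = -14/3, M_2 = 13/3.
On [2, 5], with p_1(t) = a_1 + b_1·(t - 2) + c_1·(t - 2)² + d_1·(t - 2)³: c_1 = M_1/2 = -7/3, d_1 = (M_2 - M_1)/(6h_1) = 1/2, b_1 = Δ_1 - h_1(2M_1 + M_2)/6 = 1/2.

-2.3333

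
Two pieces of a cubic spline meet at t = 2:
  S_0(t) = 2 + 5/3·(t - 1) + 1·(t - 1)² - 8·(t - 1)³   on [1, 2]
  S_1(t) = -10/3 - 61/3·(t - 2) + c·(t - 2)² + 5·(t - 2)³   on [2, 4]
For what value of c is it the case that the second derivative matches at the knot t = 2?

-23

S_0''(t) = 2 - 48·(t - 1), so S_0''(2) = -46. On the right, S_1''(2) = 2c, so c = -23.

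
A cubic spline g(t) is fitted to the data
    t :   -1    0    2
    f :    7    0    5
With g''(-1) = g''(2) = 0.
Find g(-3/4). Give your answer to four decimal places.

With M_i denoting the second derivative at x_i, h_i = 1, 2, and Δ_i = (y_(i+1) − y_i)/h_i = -7, 5/2:
  1·M_0 + 6·M_1 + 2·M_2 = 6(Δ_1 - Δ_0) = 57
Natural end conditions: M_0 = M_2 = 0.
Forward elimination and back-substitution give M_0 = 0, M_1 = 19/2, M_2 = 0.
On [-1, 0], g(t) = 7 - 103/12·(t + 1) + 0·(t + 1)² + 19/12·(t + 1)³.
With (t + 1) = 1/4: g(-3/4) = 1249/256.

4.8789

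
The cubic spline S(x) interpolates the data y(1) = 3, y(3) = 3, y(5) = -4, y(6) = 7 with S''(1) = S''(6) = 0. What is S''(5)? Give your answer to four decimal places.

With M_i denoting the second derivative at x_i, h_i = 2, 2, 1, and Δ_i = (y_(i+1) − y_i)/h_i = 0, -7/2, 11:
  2·M_0 + 8·M_1 + 2·M_2 = 6(Δ_1 - Δ_0) = -21
  2·M_1 + 6·M_2 + 1·M_3 = 6(Δ_2 - Δ_1) = 87
Natural end conditions: M_0 = M_3 = 0.
Forward elimination and back-substitution give M_0 = 0, M_1 = -75/11, M_2 = 369/22, M_3 = 0.

16.7727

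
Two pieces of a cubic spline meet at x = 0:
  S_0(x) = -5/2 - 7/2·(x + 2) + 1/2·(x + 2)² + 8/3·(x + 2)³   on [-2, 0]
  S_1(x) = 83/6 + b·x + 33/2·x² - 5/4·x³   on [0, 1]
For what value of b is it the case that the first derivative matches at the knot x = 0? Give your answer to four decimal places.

30.5000

S_0'(x) = -7/2 + 1·(x + 2) + 8·(x + 2)², so S_0'(0) = 61/2. On the right, S_1'(0) = b, so b = 61/2.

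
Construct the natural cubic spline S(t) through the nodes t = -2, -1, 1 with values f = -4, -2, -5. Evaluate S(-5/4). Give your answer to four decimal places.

Put σ_i = S'' at the i-th knot. Here h = (1, 2) and Δ = (2, -3/2), so the interior equations h_(i-1)·σ_(i-1) + 2(h_(i-1)+h_i)·σ_i + h_i·σ_(i+1) = 6(Δ_i − Δ_(i-1)) read
  1·σ_0 + 6·σ_1 + 2·σ_2 = 6(Δ_1 - Δ_0) = -21
Natural end conditions: σ_0 = σ_2 = 0.
Solving: σ_0 = 0, σ_1 = -7/2, σ_2 = 0.
On [-2, -1], S(t) = -4 + 31/12·(t + 2) + 0·(t + 2)² - 7/12·(t + 2)³.
With (t + 2) = 3/4: S(-5/4) = -591/256.

-2.3086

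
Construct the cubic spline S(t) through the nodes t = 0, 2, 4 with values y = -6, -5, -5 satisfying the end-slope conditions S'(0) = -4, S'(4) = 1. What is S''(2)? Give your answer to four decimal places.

-3.2500

With M_i denoting the second derivative at x_i, h_i = 2, 2, and Δ_i = (y_(i+1) − y_i)/h_i = 1/2, 0:
  2·M_0 + 8·M_1 + 2·M_2 = 6(Δ_1 - Δ_0) = -3
Clamped end conditions give two more equations: 2h_0·M_0 + h_0·M_1 = 6(Δ_0 - S'(0)) = 27 and h_1·M_1 + 2h_1·M_2 = 6(S'(4) - Δ_1) = 6.
Hence M_0 = 67/8, M_1 = -13/4, M_2 = 25/8.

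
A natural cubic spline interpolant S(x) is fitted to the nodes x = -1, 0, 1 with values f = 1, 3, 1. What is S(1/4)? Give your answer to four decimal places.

Let σ_i = S''(x_i). Step sizes h_i = 1, 1; slopes of the chords Δ_i = (y_(i+1) - y_i)/h_i = 2, -2.
  1·σ_0 + 4·σ_1 + 1·σ_2 = 6(Δ_1 - Δ_0) = -24
Natural end conditions: σ_0 = σ_2 = 0.
Hence σ_0 = 0, σ_1 = -6, σ_2 = 0.
On [0, 1], S(x) = 3 + 0·x - 3·x² + 1·x³.
With x = 1/4: S(1/4) = 181/64.

2.8281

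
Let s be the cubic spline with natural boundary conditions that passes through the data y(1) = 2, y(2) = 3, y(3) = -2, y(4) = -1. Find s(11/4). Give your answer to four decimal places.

Put σ_i = s'' at the i-th knot. Here h = (1, 1, 1) and Δ = (1, -5, 1), so the interior equations h_(i-1)·σ_(i-1) + 2(h_(i-1)+h_i)·σ_i + h_i·σ_(i+1) = 6(Δ_i − Δ_(i-1)) read
  1·σ_0 + 4·σ_1 + 1·σ_2 = 6(Δ_1 - Δ_0) = -36
  1·σ_1 + 4·σ_2 + 1·σ_3 = 6(Δ_2 - Δ_1) = 36
Natural end conditions: σ_0 = σ_3 = 0.
Solving: σ_0 = 0, σ_1 = -12, σ_2 = 12, σ_3 = 0.
On [2, 3], s(t) = 3 - 3·(t - 2) - 6·(t - 2)² + 4·(t - 2)³.
With (t - 2) = 3/4: s(11/4) = -15/16.

-0.9375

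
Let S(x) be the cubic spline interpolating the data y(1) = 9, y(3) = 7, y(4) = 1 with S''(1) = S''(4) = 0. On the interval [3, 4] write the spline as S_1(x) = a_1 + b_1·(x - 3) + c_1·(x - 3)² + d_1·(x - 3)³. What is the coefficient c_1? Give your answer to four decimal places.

-2.5000

With M_i denoting the second derivative at x_i, h_i = 2, 1, and Δ_i = (y_(i+1) − y_i)/h_i = -1, -6:
  2·M_0 + 6·M_1 + 1·M_2 = 6(Δ_1 - Δ_0) = -30
Natural end conditions: M_0 = M_2 = 0.
Solving: M_0 = 0, M_1 = -5, M_2 = 0.
On [3, 4], with S_1(x) = a_1 + b_1·(x - 3) + c_1·(x - 3)² + d_1·(x - 3)³: c_1 = M_1/2 = -5/2, d_1 = (M_2 - M_1)/(6h_1) = 5/6, b_1 = Δ_1 - h_1(2M_1 + M_2)/6 = -13/3.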